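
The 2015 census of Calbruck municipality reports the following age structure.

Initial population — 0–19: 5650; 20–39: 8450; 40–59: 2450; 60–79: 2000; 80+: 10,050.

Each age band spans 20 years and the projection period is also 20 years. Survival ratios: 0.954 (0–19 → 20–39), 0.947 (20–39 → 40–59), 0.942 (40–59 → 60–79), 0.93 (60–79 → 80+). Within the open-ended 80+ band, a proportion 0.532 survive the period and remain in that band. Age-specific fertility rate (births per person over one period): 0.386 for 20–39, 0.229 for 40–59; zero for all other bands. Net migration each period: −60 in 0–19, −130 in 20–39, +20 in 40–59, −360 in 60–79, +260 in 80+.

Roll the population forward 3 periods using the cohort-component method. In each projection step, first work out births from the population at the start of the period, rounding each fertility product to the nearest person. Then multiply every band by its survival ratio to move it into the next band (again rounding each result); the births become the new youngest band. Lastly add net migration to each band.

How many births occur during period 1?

3823

After projecting period 1:
Births: 8450 × 0.386 = 3262  |  2450 × 0.229 = 561 → total 3823
20–39: 5650 × 0.954 = 5390
40–59: 8450 × 0.947 = 8002
60–79: 2450 × 0.942 = 2308
80+: 2000 × 0.93 + 10050 × 0.532 = 1860 + 5347 = 7207
Net migration: 0–19 − 60 → 3763; 20–39 − 130 → 5260; 40–59 + 20 → 8022; 60–79 − 360 → 1948; 80+ + 260 → 7467
Population now: 0–19=3763, 20–39=5260, 40–59=8022, 60–79=1948, 80+=7467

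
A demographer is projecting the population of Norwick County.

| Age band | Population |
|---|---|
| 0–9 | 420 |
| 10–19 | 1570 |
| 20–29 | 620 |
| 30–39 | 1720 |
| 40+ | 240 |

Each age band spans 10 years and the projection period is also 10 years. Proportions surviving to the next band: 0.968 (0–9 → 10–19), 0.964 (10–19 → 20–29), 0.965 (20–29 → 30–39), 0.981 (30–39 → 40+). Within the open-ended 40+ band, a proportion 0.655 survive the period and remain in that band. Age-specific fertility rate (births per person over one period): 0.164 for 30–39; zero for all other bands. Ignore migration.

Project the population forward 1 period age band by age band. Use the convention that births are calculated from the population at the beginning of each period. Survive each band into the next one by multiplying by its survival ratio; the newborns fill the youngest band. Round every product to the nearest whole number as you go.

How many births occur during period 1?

282

(Groups numbered youngest = 1 to oldest = 5.)
Period 1:
Births: 1720 × 0.164 = 282
Group 2: 420 × 0.968 = 407
Group 3: 1570 × 0.964 = 1513
Group 4: 620 × 0.965 = 598
Group 5: 1720 × 0.981 + 240 × 0.655 = 1687 + 157 = 1844
→ [282, 407, 1513, 598, 1844]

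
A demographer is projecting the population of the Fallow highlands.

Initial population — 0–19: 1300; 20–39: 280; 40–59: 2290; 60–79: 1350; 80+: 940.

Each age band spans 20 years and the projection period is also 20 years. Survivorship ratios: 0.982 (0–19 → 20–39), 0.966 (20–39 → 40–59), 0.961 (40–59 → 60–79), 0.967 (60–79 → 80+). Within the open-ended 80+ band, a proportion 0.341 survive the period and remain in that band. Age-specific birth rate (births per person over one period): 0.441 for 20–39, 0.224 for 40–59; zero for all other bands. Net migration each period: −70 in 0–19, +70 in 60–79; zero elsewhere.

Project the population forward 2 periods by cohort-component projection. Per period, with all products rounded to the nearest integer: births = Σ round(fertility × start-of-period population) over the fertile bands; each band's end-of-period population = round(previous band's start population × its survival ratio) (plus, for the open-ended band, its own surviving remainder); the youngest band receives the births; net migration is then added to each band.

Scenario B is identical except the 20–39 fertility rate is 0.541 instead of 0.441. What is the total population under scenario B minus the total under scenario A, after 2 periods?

155

Let group 1 be 0–19 through group 5 = 80+.
— Period 1 —
Births: 280 × 0.441 = 123  |  2290 × 0.224 = 513 ⇒ total 636
Group 2: 1300 × 0.982 = 1277
Group 3: 280 × 0.966 = 270
Group 4: 2290 × 0.961 = 2201
Group 5: 1350 × 0.967 + 940 × 0.341 = 1305 + 321 = 1626
Net migration: Group 1 − 70 → 566; Group 4 + 70 → 2271
Giving 566 / 1277 / 270 / 2271 / 1626.
— Period 2 —
Births: 1277 × 0.441 = 563  |  270 × 0.224 = 60 ⇒ total 623
Group 2: 566 × 0.982 = 556
Group 3: 1277 × 0.966 = 1234
Group 4: 270 × 0.961 = 259
Group 5: 2271 × 0.967 + 1626 × 0.341 = 2196 + 554 = 2750
Net migration: Group 1 − 70 → 553; Group 4 + 70 → 329
Giving 553 / 556 / 1234 / 329 / 2750.
Scenario A total after 2 periods: 5422
Scenario B projection —
— Period 1 —
Births: 280 × 0.541 = 151  |  2290 × 0.224 = 513 ⇒ total 664
Group 2: 1300 × 0.982 = 1277
Group 3: 280 × 0.966 = 270
Group 4: 2290 × 0.961 = 2201
Group 5: 1350 × 0.967 + 940 × 0.341 = 1305 + 321 = 1626
Net migration: Group 1 − 70 → 594; Group 4 + 70 → 2271
Giving 594 / 1277 / 270 / 2271 / 1626.
— Period 2 —
Births: 1277 × 0.541 = 691  |  270 × 0.224 = 60 ⇒ total 751
Group 2: 594 × 0.982 = 583
Group 3: 1277 × 0.966 = 1234
Group 4: 270 × 0.961 = 259
Group 5: 2271 × 0.967 + 1626 × 0.341 = 2196 + 554 = 2750
Net migration: Group 1 − 70 → 681; Group 4 + 70 → 329
Giving 681 / 583 / 1234 / 329 / 2750.
Scenario B total after 2 periods: 5577
Difference B − A = 5577 − 5422 = 155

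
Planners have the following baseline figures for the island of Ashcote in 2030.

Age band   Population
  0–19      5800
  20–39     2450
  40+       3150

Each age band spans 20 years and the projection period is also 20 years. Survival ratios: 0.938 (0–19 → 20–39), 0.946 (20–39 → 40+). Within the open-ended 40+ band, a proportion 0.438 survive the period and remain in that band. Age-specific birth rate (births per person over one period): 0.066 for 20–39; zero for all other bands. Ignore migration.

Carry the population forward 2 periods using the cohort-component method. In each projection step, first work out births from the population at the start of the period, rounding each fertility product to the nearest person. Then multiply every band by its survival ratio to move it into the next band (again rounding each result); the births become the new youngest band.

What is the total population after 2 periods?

7277

(Bands numbered youngest = 1 to oldest = 3.)
[period 1]
Births: 2450 × 0.066 = 162
Band 2: 5800 × 0.938 = 5440
Band 3: 2450 × 0.946 + 3150 × 0.438 = 2318 + 1380 = 3698
→ [162, 5440, 3698]
[period 2]
Births: 5440 × 0.066 = 359
Band 2: 162 × 0.938 = 152
Band 3: 5440 × 0.946 + 3698 × 0.438 = 5146 + 1620 = 6766
→ [359, 152, 6766]
Total after period 2: 359 + 152 + 6766 = 7277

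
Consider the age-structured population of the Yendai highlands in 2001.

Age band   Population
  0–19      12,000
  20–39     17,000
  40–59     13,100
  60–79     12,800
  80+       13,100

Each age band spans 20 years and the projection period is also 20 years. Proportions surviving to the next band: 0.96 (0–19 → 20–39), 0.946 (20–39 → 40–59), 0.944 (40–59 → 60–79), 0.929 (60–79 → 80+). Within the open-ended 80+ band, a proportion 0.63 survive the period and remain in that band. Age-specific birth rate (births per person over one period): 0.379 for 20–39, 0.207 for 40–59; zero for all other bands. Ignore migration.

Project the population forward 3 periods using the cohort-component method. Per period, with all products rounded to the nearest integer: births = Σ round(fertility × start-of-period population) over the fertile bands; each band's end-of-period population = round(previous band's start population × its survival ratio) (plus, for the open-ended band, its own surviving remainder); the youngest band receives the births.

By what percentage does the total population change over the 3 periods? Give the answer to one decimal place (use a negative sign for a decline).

Numbering the groups 1..5 from youngest to oldest:
After projecting period 1:
Births: 17000 × 0.379 = 6443  |  13100 × 0.207 = 2712 — total 9155
Group 2: 12000 × 0.96 = 11520
Group 3: 17000 × 0.946 = 16082
Group 4: 13100 × 0.944 = 12366
Group 5: 12800 × 0.929 + 13100 × 0.63 = 11891 + 8253 = 20144
Giving 9155 / 11520 / 16082 / 12366 / 20144.
After projecting period 2:
Births: 11520 × 0.379 = 4366  |  16082 × 0.207 = 3329 — total 7695
Group 2: 9155 × 0.96 = 8789
Group 3: 11520 × 0.946 = 10898
Group 4: 16082 × 0.944 = 15181
Group 5: 12366 × 0.929 + 20144 × 0.63 = 11488 + 12691 = 24179
Giving 7695 / 8789 / 10898 / 15181 / 24179.
After projecting period 3:
Births: 8789 × 0.379 = 3331  |  10898 × 0.207 = 2256 — total 5587
Group 2: 7695 × 0.96 = 7387
Group 3: 8789 × 0.946 = 8314
Group 4: 10898 × 0.944 = 10288
Group 5: 15181 × 0.929 + 24179 × 0.63 = 14103 + 15233 = 29336
Giving 5587 / 7387 / 8314 / 10288 / 29336.
Total: 68000 → 60912; change = -7088; percentage change = -10.4%

-10.4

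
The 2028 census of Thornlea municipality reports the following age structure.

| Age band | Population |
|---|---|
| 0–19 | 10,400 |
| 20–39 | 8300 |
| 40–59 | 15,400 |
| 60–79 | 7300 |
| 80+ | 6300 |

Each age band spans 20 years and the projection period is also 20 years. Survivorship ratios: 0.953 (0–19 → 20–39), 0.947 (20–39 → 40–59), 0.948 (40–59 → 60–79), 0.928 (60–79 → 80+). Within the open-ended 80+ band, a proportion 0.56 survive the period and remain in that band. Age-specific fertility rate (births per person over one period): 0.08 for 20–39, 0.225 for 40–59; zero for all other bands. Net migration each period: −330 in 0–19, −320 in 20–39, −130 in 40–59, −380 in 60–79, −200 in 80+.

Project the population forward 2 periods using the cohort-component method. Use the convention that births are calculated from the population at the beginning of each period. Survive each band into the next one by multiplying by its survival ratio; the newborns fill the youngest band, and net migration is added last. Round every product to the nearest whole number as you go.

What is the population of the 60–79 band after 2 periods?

Period 1:
Births: 8300 * 0.08 = 664  |  15400 * 0.225 = 3465 → 4129
20–39: 10400 * 0.953 = 9911
40–59: 8300 * 0.947 = 7860
60–79: 15400 * 0.948 = 14599
80+: 7300 * 0.928 + 6300 * 0.56 = 6774 + 3528 = 10302
Net migration: 0–19 − 330 → 3799; 20–39 − 320 → 9591; 40–59 − 130 → 7730; 60–79 − 380 → 14219; 80+ − 200 → 10102
Population now: 0–19=3799, 20–39=9591, 40–59=7730, 60–79=14219, 80+=10102
Period 2:
Births: 9591 * 0.08 = 767  |  7730 * 0.225 = 1739 → 2506
20–39: 3799 * 0.953 = 3620
40–59: 9591 * 0.947 = 9083
60–79: 7730 * 0.948 = 7328
80+: 14219 * 0.928 + 10102 * 0.56 = 13195 + 5657 = 18852
Net migration: 0–19 − 330 → 2176; 20–39 − 320 → 3300; 40–59 − 130 → 8953; 60–79 − 380 → 6948; 80+ − 200 → 18652
Population now: 0–19=2176, 20–39=3300, 40–59=8953, 60–79=6948, 80+=18652

6948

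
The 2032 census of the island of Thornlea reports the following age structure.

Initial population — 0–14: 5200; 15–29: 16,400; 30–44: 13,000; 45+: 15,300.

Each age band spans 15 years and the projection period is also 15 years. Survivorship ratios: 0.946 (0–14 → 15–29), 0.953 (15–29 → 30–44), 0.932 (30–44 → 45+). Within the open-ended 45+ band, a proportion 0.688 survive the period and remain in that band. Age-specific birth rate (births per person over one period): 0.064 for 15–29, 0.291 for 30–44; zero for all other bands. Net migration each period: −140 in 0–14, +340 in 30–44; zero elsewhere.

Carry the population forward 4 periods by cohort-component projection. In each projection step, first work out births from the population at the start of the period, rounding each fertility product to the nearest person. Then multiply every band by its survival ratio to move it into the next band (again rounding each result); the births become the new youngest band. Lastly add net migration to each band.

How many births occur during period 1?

4833

After projecting period 1:
Births: 16400 × 0.064 = 1050 ; 13000 × 0.291 = 3783 → 4833
15–29: 5200 × 0.946 = 4919
30–44: 16400 × 0.953 = 15629
45+: 13000 × 0.932 + 15300 × 0.688 = 12116 + 10526 = 22642
Net migration: 0–14 − 140 → 4693; 30–44 + 340 → 15969
Population now: 0–14=4693, 15–29=4919, 30–44=15969, 45+=22642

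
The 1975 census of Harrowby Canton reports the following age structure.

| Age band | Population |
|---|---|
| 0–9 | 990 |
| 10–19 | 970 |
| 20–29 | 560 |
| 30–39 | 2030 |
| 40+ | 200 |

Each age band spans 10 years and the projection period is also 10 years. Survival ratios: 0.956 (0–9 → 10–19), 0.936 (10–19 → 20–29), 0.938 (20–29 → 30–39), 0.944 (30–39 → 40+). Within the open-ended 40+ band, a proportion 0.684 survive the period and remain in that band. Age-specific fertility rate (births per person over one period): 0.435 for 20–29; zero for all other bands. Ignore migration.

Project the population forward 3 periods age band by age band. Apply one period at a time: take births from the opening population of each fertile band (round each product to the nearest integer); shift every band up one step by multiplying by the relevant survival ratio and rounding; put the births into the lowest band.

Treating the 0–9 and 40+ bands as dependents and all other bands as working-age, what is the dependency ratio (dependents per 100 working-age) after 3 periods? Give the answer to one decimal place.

174.5

After projecting period 1:
Births: 560 * 0.435 = 244
10–19: 990 * 0.956 = 946
20–29: 970 * 0.936 = 908
30–39: 560 * 0.938 = 525
40+: 2030 * 0.944 + 200 * 0.684 = 1916 + 137 = 2053
Giving 244 / 946 / 908 / 525 / 2053.
After projecting period 2:
Births: 908 * 0.435 = 395
10–19: 244 * 0.956 = 233
20–29: 946 * 0.936 = 885
30–39: 908 * 0.938 = 852
40+: 525 * 0.944 + 2053 * 0.684 = 496 + 1404 = 1900
Giving 395 / 233 / 885 / 852 / 1900.
After projecting period 3:
Births: 885 * 0.435 = 385
10–19: 395 * 0.956 = 378
20–29: 233 * 0.936 = 218
30–39: 885 * 0.938 = 830
40+: 852 * 0.944 + 1900 * 0.684 = 804 + 1300 = 2104
Giving 385 / 378 / 218 / 830 / 2104.
Dependents (band 0–9 + band 40+) = 385 + 2104 = 2489; working-age = 1426; ratio = 2489/1426 × 100 = 174.5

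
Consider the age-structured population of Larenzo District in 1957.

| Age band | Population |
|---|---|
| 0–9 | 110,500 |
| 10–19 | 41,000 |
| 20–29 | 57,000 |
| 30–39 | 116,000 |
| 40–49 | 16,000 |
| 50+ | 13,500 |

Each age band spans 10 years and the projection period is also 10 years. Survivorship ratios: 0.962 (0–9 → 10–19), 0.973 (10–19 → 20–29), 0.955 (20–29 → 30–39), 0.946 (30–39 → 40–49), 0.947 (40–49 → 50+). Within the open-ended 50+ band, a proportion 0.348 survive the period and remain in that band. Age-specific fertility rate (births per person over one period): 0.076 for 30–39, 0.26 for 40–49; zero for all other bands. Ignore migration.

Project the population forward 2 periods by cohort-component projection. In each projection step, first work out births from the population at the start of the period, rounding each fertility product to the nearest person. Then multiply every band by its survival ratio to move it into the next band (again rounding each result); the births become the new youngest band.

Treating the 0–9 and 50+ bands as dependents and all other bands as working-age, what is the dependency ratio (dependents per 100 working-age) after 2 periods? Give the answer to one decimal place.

69.8

Let band 1 be 0–9 through band 6 = 50+.
[period 1]
Births: 116000 × 0.076 = 8816  |  16000 × 0.26 = 4160 → 12976
Band 2: 110500 × 0.962 = 106301
Band 3: 41000 × 0.973 = 39893
Band 4: 57000 × 0.955 = 54435
Band 5: 116000 × 0.946 = 109736
Band 6: 16000 × 0.947 + 13500 × 0.348 = 15152 + 4698 = 19850
→ [12976, 106301, 39893, 54435, 109736, 19850]
[period 2]
Births: 54435 × 0.076 = 4137  |  109736 × 0.26 = 28531 → 32668
Band 2: 12976 × 0.962 = 12483
Band 3: 106301 × 0.973 = 103431
Band 4: 39893 × 0.955 = 38098
Band 5: 54435 × 0.946 = 51496
Band 6: 109736 × 0.947 + 19850 × 0.348 = 103920 + 6908 = 110828
→ [32668, 12483, 103431, 38098, 51496, 110828]
Dependents (band 0–9 + band 50+) = 32668 + 110828 = 143496; working-age = 205508; ratio = 143496/205508 × 100 = 69.8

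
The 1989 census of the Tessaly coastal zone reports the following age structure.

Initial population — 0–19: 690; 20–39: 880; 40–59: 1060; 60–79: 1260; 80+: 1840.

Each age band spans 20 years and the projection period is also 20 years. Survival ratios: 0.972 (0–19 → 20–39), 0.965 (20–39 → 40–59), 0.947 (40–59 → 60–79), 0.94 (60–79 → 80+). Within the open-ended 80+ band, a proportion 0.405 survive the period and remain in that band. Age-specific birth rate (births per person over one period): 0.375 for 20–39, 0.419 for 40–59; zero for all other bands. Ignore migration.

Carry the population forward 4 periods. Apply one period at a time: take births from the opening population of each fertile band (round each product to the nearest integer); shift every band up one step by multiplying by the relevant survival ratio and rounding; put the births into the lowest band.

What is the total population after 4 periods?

3488

Call the groups 1 to 5, youngest first.
[period 1]
Births: 880 × 0.375 = 330  |  1060 × 0.419 = 444 → total 774
Group 2: 690 × 0.972 = 671
Group 3: 880 × 0.965 = 849
Group 4: 1060 × 0.947 = 1004
Group 5: 1260 × 0.94 + 1840 × 0.405 = 1184 + 745 = 1929
→ [774, 671, 849, 1004, 1929]
[period 2]
Births: 671 × 0.375 = 252  |  849 × 0.419 = 356 → total 608
Group 2: 774 × 0.972 = 752
Group 3: 671 × 0.965 = 648
Group 4: 849 × 0.947 = 804
Group 5: 1004 × 0.94 + 1929 × 0.405 = 944 + 781 = 1725
→ [608, 752, 648, 804, 1725]
[period 3]
Births: 752 × 0.375 = 282  |  648 × 0.419 = 272 → total 554
Group 2: 608 × 0.972 = 591
Group 3: 752 × 0.965 = 726
Group 4: 648 × 0.947 = 614
Group 5: 804 × 0.94 + 1725 × 0.405 = 756 + 699 = 1455
→ [554, 591, 726, 614, 1455]
[period 4]
Births: 591 × 0.375 = 222  |  726 × 0.419 = 304 → total 526
Group 2: 554 × 0.972 = 538
Group 3: 591 × 0.965 = 570
Group 4: 726 × 0.947 = 688
Group 5: 614 × 0.94 + 1455 × 0.405 = 577 + 589 = 1166
→ [526, 538, 570, 688, 1166]
Total after period 4: 526 + 538 + 570 + 688 + 1166 = 3488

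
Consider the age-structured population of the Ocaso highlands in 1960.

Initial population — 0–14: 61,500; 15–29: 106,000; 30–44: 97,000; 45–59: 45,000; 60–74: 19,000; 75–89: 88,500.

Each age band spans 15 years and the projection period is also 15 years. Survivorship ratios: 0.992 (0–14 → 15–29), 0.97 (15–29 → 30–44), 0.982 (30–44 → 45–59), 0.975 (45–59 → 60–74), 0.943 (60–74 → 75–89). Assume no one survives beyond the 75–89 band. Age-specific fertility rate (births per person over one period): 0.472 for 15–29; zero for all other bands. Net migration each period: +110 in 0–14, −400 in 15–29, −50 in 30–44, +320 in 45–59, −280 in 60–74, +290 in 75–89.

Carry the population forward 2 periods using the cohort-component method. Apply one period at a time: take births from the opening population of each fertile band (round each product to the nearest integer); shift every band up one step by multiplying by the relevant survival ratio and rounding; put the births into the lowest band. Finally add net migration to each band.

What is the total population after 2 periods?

[period 1]
Births: 106000 × 0.472 = 50032
15–29: 61500 × 0.992 = 61008
30–44: 106000 × 0.97 = 102820
45–59: 97000 × 0.982 = 95254
60–74: 45000 × 0.975 = 43875
75–89: 19000 × 0.943 = 17917
Net migration: 0–14 + 110 → 50142; 15–29 − 400 → 60608; 30–44 − 50 → 102770; 45–59 + 320 → 95574; 60–74 − 280 → 43595; 75–89 + 290 → 18207
→ [50142, 60608, 102770, 95574, 43595, 18207]
[period 2]
Births: 60608 × 0.472 = 28607
15–29: 50142 × 0.992 = 49741
30–44: 60608 × 0.97 = 58790
45–59: 102770 × 0.982 = 100920
60–74: 95574 × 0.975 = 93185
75–89: 43595 × 0.943 = 41110
Net migration: 0–14 + 110 → 28717; 15–29 − 400 → 49341; 30–44 − 50 → 58740; 45–59 + 320 → 101240; 60–74 − 280 → 92905; 75–89 + 290 → 41400
→ [28717, 49341, 58740, 101240, 92905, 41400]
Total after period 2: 28717 + 49341 + 58740 + 101240 + 92905 + 41400 = 372343

372343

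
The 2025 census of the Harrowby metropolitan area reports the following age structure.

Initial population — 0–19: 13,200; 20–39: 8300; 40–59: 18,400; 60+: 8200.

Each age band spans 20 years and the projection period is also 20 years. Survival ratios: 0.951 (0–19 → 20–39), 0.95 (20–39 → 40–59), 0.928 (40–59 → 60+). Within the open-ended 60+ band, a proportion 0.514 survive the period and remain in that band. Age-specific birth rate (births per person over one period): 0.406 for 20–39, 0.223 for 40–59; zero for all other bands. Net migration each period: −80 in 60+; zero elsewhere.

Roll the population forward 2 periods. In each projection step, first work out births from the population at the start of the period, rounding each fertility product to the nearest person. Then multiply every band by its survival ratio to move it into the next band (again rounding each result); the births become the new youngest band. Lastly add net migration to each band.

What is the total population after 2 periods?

44026

(Bands numbered youngest = 1 to oldest = 4.)
After projecting period 1:
Births: 8300 × 0.406 = 3370  |  18400 × 0.223 = 4103 → total 7473
Band 2: 13200 × 0.951 = 12553
Band 3: 8300 × 0.95 = 7885
Band 4: 18400 × 0.928 + 8200 × 0.514 = 17075 + 4215 = 21290
Net migration: Band 4 − 80 → 21210
Giving 7473 / 12553 / 7885 / 21210.
After projecting period 2:
Births: 12553 × 0.406 = 5097  |  7885 × 0.223 = 1758 → total 6855
Band 2: 7473 × 0.951 = 7107
Band 3: 12553 × 0.95 = 11925
Band 4: 7885 × 0.928 + 21210 × 0.514 = 7317 + 10902 = 18219
Net migration: Band 4 − 80 → 18139
Giving 6855 / 7107 / 11925 / 18139.
Total after period 2: 6855 + 7107 + 11925 + 18139 = 44026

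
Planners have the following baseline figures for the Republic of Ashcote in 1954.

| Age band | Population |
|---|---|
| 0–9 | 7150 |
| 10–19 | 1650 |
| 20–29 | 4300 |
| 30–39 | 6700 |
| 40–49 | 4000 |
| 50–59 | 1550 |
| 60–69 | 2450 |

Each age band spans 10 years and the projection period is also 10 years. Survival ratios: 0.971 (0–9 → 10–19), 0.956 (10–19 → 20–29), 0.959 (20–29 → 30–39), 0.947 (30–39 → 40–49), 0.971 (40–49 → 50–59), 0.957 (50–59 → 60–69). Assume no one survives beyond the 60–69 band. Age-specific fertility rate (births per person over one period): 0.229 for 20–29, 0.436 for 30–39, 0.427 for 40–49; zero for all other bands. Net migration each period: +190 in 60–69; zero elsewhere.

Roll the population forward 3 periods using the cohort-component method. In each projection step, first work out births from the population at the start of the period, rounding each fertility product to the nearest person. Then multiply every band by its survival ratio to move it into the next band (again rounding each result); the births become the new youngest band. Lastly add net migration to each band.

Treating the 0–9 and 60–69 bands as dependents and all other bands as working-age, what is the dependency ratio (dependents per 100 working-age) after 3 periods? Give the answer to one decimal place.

46.1

(Bands numbered youngest = 1 to oldest = 7.)
After projecting period 1:
Births: 4300 × 0.229 = 985 ; 6700 × 0.436 = 2921 ; 4000 × 0.427 = 1708 → total 5614
Band 2: 7150 × 0.971 = 6943
Band 3: 1650 × 0.956 = 1577
Band 4: 4300 × 0.959 = 4124
Band 5: 6700 × 0.947 = 6345
Band 6: 4000 × 0.971 = 3884
Band 7: 1550 × 0.957 = 1483
Net migration: Band 7 + 190 → 1673
→ [5614, 6943, 1577, 4124, 6345, 3884, 1673]
After projecting period 2:
Births: 1577 × 0.229 = 361 ; 4124 × 0.436 = 1798 ; 6345 × 0.427 = 2709 → total 4868
Band 2: 5614 × 0.971 = 5451
Band 3: 6943 × 0.956 = 6638
Band 4: 1577 × 0.959 = 1512
Band 5: 4124 × 0.947 = 3905
Band 6: 6345 × 0.971 = 6161
Band 7: 3884 × 0.957 = 3717
Net migration: Band 7 + 190 → 3907
→ [4868, 5451, 6638, 1512, 3905, 6161, 3907]
After projecting period 3:
Births: 6638 × 0.229 = 1520 ; 1512 × 0.436 = 659 ; 3905 × 0.427 = 1667 → total 3846
Band 2: 4868 × 0.971 = 4727
Band 3: 5451 × 0.956 = 5211
Band 4: 6638 × 0.959 = 6366
Band 5: 1512 × 0.947 = 1432
Band 6: 3905 × 0.971 = 3792
Band 7: 6161 × 0.957 = 5896
Net migration: Band 7 + 190 → 6086
→ [3846, 4727, 5211, 6366, 1432, 3792, 6086]
Dependents (band 0–9 + band 60–69) = 3846 + 6086 = 9932; working-age = 21528; ratio = 9932/21528 × 100 = 46.1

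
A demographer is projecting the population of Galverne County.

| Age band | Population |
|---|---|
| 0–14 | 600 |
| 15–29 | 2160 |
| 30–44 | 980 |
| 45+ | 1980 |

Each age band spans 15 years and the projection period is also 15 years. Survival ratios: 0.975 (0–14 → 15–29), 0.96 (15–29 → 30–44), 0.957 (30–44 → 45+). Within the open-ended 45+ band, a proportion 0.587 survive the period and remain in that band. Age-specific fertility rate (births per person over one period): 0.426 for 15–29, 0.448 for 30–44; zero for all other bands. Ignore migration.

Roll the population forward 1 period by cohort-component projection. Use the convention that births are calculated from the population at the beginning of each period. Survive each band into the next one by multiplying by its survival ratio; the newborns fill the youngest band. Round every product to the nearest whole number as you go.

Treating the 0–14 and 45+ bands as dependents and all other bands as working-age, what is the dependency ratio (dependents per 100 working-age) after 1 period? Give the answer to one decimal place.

Numbering the groups 1..4 from youngest to oldest:
— Period 1 —
Births: 2160 * 0.426 = 920, 980 * 0.448 = 439 → total 1359
Group 2: 600 * 0.975 = 585
Group 3: 2160 * 0.96 = 2074
Group 4: 980 * 0.957 + 1980 * 0.587 = 938 + 1162 = 2100
Giving 1359 / 585 / 2074 / 2100.
Dependents (band 0–14 + band 45+) = 1359 + 2100 = 3459; working-age = 2659; ratio = 3459/2659 × 100 = 130.1

130.1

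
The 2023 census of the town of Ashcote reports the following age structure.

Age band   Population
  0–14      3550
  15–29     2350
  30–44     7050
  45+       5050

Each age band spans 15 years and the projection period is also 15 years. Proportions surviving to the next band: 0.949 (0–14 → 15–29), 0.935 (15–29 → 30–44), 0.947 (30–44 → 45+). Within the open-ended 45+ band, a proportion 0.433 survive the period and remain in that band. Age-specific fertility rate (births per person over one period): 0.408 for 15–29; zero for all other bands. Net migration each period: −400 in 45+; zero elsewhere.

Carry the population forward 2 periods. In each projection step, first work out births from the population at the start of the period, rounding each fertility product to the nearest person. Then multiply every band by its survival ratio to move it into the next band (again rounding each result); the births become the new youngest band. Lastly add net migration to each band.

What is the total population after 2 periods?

(Groups numbered youngest = 1 to oldest = 4.)
Period 1.
Births: 2350 * 0.408 = 959
Group 2: 3550 * 0.949 = 3369
Group 3: 2350 * 0.935 = 2197
Group 4: 7050 * 0.947 + 5050 * 0.433 = 6676 + 2187 = 8863
Net migration: Group 4 − 400 → 8463
Population now: 0–14=959, 15–29=3369, 30–44=2197, 45+=8463
Period 2.
Births: 3369 * 0.408 = 1375
Group 2: 959 * 0.949 = 910
Group 3: 3369 * 0.935 = 3150
Group 4: 2197 * 0.947 + 8463 * 0.433 = 2081 + 3664 = 5745
Net migration: Group 4 − 400 → 5345
Population now: 0–14=1375, 15–29=910, 30–44=3150, 45+=5345
Total after period 2: 1375 + 910 + 3150 + 5345 = 10780

10780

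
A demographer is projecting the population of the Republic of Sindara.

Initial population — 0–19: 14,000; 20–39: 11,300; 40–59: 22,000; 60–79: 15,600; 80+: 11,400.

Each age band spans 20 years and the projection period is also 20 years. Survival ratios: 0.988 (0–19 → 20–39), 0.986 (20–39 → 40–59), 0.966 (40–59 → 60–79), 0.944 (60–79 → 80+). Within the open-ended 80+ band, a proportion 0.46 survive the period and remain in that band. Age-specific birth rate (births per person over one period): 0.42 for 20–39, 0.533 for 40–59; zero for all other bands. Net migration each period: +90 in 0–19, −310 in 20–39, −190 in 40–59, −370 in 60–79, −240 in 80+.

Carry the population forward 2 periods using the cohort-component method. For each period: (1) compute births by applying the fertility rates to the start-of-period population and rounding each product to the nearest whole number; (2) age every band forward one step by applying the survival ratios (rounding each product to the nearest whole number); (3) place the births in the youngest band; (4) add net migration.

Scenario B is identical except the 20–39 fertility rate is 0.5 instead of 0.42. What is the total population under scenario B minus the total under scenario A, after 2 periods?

Numbering the groups 1..5 from youngest to oldest:
— Period 1 —
Births: 11300 × 0.42 = 4746 ; 22000 × 0.533 = 11726 ⇒ total 16472
Group 2: 14000 × 0.988 = 13832
Group 3: 11300 × 0.986 = 11142
Group 4: 22000 × 0.966 = 21252
Group 5: 15600 × 0.944 + 11400 × 0.46 = 14726 + 5244 = 19970
Net migration: Group 1 + 90 → 16562; Group 2 − 310 → 13522; Group 3 − 190 → 10952; Group 4 − 370 → 20882; Group 5 − 240 → 19730
Population now: 0–19=16562, 20–39=13522, 40–59=10952, 60–79=20882, 80+=19730
— Period 2 —
Births: 13522 × 0.42 = 5679 ; 10952 × 0.533 = 5837 ⇒ total 11516
Group 2: 16562 × 0.988 = 16363
Group 3: 13522 × 0.986 = 13333
Group 4: 10952 × 0.966 = 10580
Group 5: 20882 × 0.944 + 19730 × 0.46 = 19713 + 9076 = 28789
Net migration: Group 1 + 90 → 11606; Group 2 − 310 → 16053; Group 3 − 190 → 13143; Group 4 − 370 → 10210; Group 5 − 240 → 28549
Population now: 0–19=11606, 20–39=16053, 40–59=13143, 60–79=10210, 80+=28549
Scenario A total after 2 periods: 79561
Scenario B projection —
— Period 1 —
Births: 11300 × 0.5 = 5650 ; 22000 × 0.533 = 11726 ⇒ total 17376
Group 2: 14000 × 0.988 = 13832
Group 3: 11300 × 0.986 = 11142
Group 4: 22000 × 0.966 = 21252
Group 5: 15600 × 0.944 + 11400 × 0.46 = 14726 + 5244 = 19970
Net migration: Group 1 + 90 → 17466; Group 2 − 310 → 13522; Group 3 − 190 → 10952; Group 4 − 370 → 20882; Group 5 − 240 → 19730
Population now: 0–19=17466, 20–39=13522, 40–59=10952, 60–79=20882, 80+=19730
— Period 2 —
Births: 13522 × 0.5 = 6761 ; 10952 × 0.533 = 5837 ⇒ total 12598
Group 2: 17466 × 0.988 = 17256
Group 3: 13522 × 0.986 = 13333
Group 4: 10952 × 0.966 = 10580
Group 5: 20882 × 0.944 + 19730 × 0.46 = 19713 + 9076 = 28789
Net migration: Group 1 + 90 → 12688; Group 2 − 310 → 16946; Group 3 − 190 → 13143; Group 4 − 370 → 10210; Group 5 − 240 → 28549
Population now: 0–19=12688, 20–39=16946, 40–59=13143, 60–79=10210, 80+=28549
Scenario B total after 2 periods: 81536
Difference B − A = 81536 − 79561 = 1975

1975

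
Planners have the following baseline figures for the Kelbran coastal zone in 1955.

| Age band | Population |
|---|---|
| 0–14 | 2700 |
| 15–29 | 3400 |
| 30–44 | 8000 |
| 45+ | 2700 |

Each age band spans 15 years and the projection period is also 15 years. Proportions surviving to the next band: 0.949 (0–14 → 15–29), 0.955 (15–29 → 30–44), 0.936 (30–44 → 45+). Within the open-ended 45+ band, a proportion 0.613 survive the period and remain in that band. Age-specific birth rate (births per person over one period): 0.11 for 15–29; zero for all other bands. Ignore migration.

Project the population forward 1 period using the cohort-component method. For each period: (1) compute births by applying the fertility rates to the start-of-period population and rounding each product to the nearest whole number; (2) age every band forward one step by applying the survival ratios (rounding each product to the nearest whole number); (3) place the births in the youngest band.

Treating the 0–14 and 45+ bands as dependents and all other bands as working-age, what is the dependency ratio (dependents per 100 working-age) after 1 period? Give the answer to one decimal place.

163.8

Call the bands 1 to 4, youngest first.
Period 1.
Births: 3400 × 0.11 = 374
Band 2: 2700 × 0.949 = 2562
Band 3: 3400 × 0.955 = 3247
Band 4: 8000 × 0.936 + 2700 × 0.613 = 7488 + 1655 = 9143
Population now: 0–14=374, 15–29=2562, 30–44=3247, 45+=9143
Dependents (band 0–14 + band 45+) = 374 + 9143 = 9517; working-age = 5809; ratio = 9517/5809 × 100 = 163.8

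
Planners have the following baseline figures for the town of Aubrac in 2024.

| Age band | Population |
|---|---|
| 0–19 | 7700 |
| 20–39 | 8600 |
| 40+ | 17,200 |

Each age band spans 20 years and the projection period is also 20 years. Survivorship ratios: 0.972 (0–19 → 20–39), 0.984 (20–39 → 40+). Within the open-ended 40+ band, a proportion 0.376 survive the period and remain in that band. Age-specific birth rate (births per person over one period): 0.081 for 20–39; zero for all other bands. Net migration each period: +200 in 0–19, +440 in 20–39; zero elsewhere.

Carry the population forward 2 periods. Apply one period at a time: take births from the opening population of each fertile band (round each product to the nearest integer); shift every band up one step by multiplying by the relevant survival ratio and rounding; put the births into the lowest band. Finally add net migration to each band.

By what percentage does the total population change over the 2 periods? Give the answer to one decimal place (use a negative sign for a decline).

-53.5

Let band 1 be 0–19 through band 3 = 40+.
Period 1.
Births: 8600 × 0.081 = 697
Band 2: 7700 × 0.972 = 7484
Band 3: 8600 × 0.984 + 17200 × 0.376 = 8462 + 6467 = 14929
Net migration: Band 1 + 200 → 897; Band 2 + 440 → 7924
Giving 897 / 7924 / 14929.
Period 2.
Births: 7924 × 0.081 = 642
Band 2: 897 × 0.972 = 872
Band 3: 7924 × 0.984 + 14929 × 0.376 = 7797 + 5613 = 13410
Net migration: Band 1 + 200 → 842; Band 2 + 440 → 1312
Giving 842 / 1312 / 13410.
Total: 33500 → 15564; change = -17936; percentage change = -53.5%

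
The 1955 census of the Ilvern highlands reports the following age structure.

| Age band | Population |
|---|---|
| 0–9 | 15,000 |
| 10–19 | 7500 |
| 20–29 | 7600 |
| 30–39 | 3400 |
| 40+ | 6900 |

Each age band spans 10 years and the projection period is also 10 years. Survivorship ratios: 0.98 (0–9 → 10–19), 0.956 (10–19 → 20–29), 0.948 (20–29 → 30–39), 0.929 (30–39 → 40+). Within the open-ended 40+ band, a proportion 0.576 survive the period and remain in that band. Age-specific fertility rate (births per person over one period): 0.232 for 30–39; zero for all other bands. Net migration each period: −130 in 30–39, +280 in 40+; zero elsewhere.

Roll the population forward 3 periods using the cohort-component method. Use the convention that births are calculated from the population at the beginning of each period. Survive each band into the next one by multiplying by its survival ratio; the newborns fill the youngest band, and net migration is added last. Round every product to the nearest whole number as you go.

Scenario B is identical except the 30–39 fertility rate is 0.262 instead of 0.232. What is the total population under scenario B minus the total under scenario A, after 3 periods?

505

Numbering the bands 1..5 from youngest to oldest:
After projecting period 1:
Births: 3400 × 0.232 = 789
Band 2: 15000 × 0.98 = 14700
Band 3: 7500 × 0.956 = 7170
Band 4: 7600 × 0.948 = 7205
Band 5: 3400 × 0.929 + 6900 × 0.576 = 3159 + 3974 = 7133
Net migration: Band 4 − 130 → 7075; Band 5 + 280 → 7413
End of period: [789, 14700, 7170, 7075, 7413]
After projecting period 2:
Births: 7075 × 0.232 = 1641
Band 2: 789 × 0.98 = 773
Band 3: 14700 × 0.956 = 14053
Band 4: 7170 × 0.948 = 6797
Band 5: 7075 × 0.929 + 7413 × 0.576 = 6573 + 4270 = 10843
Net migration: Band 4 − 130 → 6667; Band 5 + 280 → 11123
End of period: [1641, 773, 14053, 6667, 11123]
After projecting period 3:
Births: 6667 × 0.232 = 1547
Band 2: 1641 × 0.98 = 1608
Band 3: 773 × 0.956 = 739
Band 4: 14053 × 0.948 = 13322
Band 5: 6667 × 0.929 + 11123 × 0.576 = 6194 + 6407 = 12601
Net migration: Band 4 − 130 → 13192; Band 5 + 280 → 12881
End of period: [1547, 1608, 739, 13192, 12881]
Scenario A total after 3 periods: 29967
Scenario B projection —
After projecting period 1:
Births: 3400 × 0.262 = 891
Band 2: 15000 × 0.98 = 14700
Band 3: 7500 × 0.956 = 7170
Band 4: 7600 × 0.948 = 7205
Band 5: 3400 × 0.929 + 6900 × 0.576 = 3159 + 3974 = 7133
Net migration: Band 4 − 130 → 7075; Band 5 + 280 → 7413
End of period: [891, 14700, 7170, 7075, 7413]
After projecting period 2:
Births: 7075 × 0.262 = 1854
Band 2: 891 × 0.98 = 873
Band 3: 14700 × 0.956 = 14053
Band 4: 7170 × 0.948 = 6797
Band 5: 7075 × 0.929 + 7413 × 0.576 = 6573 + 4270 = 10843
Net migration: Band 4 − 130 → 6667; Band 5 + 280 → 11123
End of period: [1854, 873, 14053, 6667, 11123]
After projecting period 3:
Births: 6667 × 0.262 = 1747
Band 2: 1854 × 0.98 = 1817
Band 3: 873 × 0.956 = 835
Band 4: 14053 × 0.948 = 13322
Band 5: 6667 × 0.929 + 11123 × 0.576 = 6194 + 6407 = 12601
Net migration: Band 4 − 130 → 13192; Band 5 + 280 → 12881
End of period: [1747, 1817, 835, 13192, 12881]
Scenario B total after 3 periods: 30472
Difference B − A = 30472 − 29967 = 505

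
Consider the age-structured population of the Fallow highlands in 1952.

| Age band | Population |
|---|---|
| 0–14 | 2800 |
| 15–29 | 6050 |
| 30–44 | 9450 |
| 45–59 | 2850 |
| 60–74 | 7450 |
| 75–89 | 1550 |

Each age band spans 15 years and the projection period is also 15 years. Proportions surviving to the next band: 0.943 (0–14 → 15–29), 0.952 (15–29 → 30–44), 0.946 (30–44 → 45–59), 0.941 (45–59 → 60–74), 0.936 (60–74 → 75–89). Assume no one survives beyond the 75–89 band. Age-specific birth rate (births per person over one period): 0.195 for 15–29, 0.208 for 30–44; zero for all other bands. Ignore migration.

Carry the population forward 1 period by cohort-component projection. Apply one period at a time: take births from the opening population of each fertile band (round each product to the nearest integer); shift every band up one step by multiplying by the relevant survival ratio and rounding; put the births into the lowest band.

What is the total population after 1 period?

[period 1]
Births: 6050 * 0.195 = 1180, 9450 * 0.208 = 1966 ⇒ total 3146
15–29: 2800 * 0.943 = 2640
30–44: 6050 * 0.952 = 5760
45–59: 9450 * 0.946 = 8940
60–74: 2850 * 0.941 = 2682
75–89: 7450 * 0.936 = 6973
Giving 3146 / 2640 / 5760 / 8940 / 2682 / 6973.
Total after period 1: 3146 + 2640 + 5760 + 8940 + 2682 + 6973 = 30141

30141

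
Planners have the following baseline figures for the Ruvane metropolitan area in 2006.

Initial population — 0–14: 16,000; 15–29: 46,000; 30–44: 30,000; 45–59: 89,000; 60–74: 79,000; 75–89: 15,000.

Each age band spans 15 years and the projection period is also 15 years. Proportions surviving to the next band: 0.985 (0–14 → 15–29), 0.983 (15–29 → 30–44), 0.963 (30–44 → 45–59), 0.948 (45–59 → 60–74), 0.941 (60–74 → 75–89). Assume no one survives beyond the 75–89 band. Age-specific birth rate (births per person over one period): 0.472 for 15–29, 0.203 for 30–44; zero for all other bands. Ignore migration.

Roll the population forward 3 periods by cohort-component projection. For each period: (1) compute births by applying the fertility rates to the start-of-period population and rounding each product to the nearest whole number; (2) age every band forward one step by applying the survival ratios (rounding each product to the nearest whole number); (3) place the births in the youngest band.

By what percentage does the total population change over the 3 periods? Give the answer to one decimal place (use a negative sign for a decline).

Period 1:
Births: 46000 × 0.472 = 21712  |  30000 × 0.203 = 6090 — total 27802
15–29: 16000 × 0.985 = 15760
30–44: 46000 × 0.983 = 45218
45–59: 30000 × 0.963 = 28890
60–74: 89000 × 0.948 = 84372
75–89: 79000 × 0.941 = 74339
Giving 27802 / 15760 / 45218 / 28890 / 84372 / 74339.
Period 2:
Births: 15760 × 0.472 = 7439  |  45218 × 0.203 = 9179 — total 16618
15–29: 27802 × 0.985 = 27385
30–44: 15760 × 0.983 = 15492
45–59: 45218 × 0.963 = 43545
60–74: 28890 × 0.948 = 27388
75–89: 84372 × 0.941 = 79394
Giving 16618 / 27385 / 15492 / 43545 / 27388 / 79394.
Period 3:
Births: 27385 × 0.472 = 12926  |  15492 × 0.203 = 3145 — total 16071
15–29: 16618 × 0.985 = 16369
30–44: 27385 × 0.983 = 26919
45–59: 15492 × 0.963 = 14919
60–74: 43545 × 0.948 = 41281
75–89: 27388 × 0.941 = 25772
Giving 16071 / 16369 / 26919 / 14919 / 41281 / 25772.
Total: 275000 → 141331; change = -133669; percentage change = -48.6%

-48.6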